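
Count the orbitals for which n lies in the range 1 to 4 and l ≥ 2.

Count contributing orbitals for each principal shell:
n=3 → 5; n=4 → 12.
Total orbitals: 5 + 12 = 17.

17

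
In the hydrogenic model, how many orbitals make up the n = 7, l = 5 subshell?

11

A subshell has 2l+1 orbitals; with l = 5, that's 11.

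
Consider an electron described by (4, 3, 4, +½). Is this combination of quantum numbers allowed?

Not allowed

The magnetic quantum number must satisfy −l ≤ m_l ≤ l. With l = 3, m_l can only be -3, -2, -1, 0, 1, 2, 3, so m_l = 4 is forbidden.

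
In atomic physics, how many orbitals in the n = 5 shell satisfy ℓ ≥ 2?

For n = 5, ℓ ranges over 0 … 4.
Orbitals with ℓ ≥ 2, by ℓ: ℓ=2 → 5; ℓ=3 → 7; ℓ=4 → 9.
Total orbitals: 5 + 7 + 9 = 21.

21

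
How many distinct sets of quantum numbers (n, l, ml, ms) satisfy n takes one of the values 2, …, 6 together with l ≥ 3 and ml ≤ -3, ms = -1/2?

10

Treat each shell separately and count matching orbitals:
n=4 → 1; n=5 → 3; n=6 → 6.
Orbitals: 1 + 3 + 6 = 10. With ms fixed to -1/2 there is one state per orbital, so 10 states.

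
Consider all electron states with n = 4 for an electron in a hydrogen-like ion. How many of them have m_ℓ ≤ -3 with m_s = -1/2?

Go through ℓ = 0, …, 3 (the values permitted for n = 4).
Per ℓ-value: ℓ=3 → 1.
Orbitals: 1. With m_s fixed to a single value there is one state per orbital, giving 1 state.

1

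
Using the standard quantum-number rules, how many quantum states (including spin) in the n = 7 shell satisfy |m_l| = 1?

24

The (l, m_l) pairs meeting |m_l| = 1 give: l=1 → 2; l=2 → 2; l=3 → 2; l=4 → 2; l=5 → 2; l=6 → 2.
Orbitals: 2 + 2 + 2 + 2 + 2 + 2 = 12. Each orbital carries two spin states, so 12 × 2 = 24 states.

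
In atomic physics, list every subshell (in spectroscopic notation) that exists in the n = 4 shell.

4s, 4p, 4d, 4f

For n = 4, ℓ runs from 0 to 3. In spectroscopic notation ℓ = 0,1,2,… ↔ s,p,d,f,g,h,i, so the subshells are 4s, 4p, 4d, 4f.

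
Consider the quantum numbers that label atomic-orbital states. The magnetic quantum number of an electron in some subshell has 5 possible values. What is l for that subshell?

ml ranges over 2l+1 integers, so 2l+1 = 5 ⇒ l = 2.

l = 2 (d)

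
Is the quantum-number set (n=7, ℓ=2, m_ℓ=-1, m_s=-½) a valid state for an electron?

n = 7 is a positive integer. ℓ = 2 satisfies 0 ≤ ℓ ≤ n−1 = 6. m_ℓ = -1 lies in the range −ℓ … +ℓ (here −2 … 2). m_s = -1/2 is one of ±1/2.
All four constraints are satisfied.

Valid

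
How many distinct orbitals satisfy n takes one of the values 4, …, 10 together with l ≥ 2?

Work shell by shell — for each n, count the (l, m_l) pairs that satisfy l ≥ 2:
n=4 → 12; n=5 → 21; n=6 → 32; n=7 → 45; n=8 → 60; n=9 → 77; n=10 → 96.
Total orbitals: 12 + 21 + 32 + 45 + 60 + 77 + 96 = 343.

343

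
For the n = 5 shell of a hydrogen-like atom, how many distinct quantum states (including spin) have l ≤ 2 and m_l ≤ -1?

Orbitals with l ≤ 2 and m_l ≤ -1, by l: l=1 → 1; l=2 → 2.
Orbitals: 1 + 2 = 3. Each orbital carries two spin states, so 3 × 2 = 6 states.

6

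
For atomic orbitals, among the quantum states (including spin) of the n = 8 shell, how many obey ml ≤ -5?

12

For n = 8, l ranges over 0 … 7.
Orbitals with ml ≤ -5, by l: l=5 → 1; l=6 → 2; l=7 → 3.
Orbitals: 1 + 2 + 3 = 6. Each orbital carries two spin states, so 6 × 2 = 12 states.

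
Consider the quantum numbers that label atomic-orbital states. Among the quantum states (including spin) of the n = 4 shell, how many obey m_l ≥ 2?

6

Go through l = 0, …, 3 (the values permitted for n = 4).
The (l, m_l) pairs meeting m_l ≥ 2 give: l=2 → 1; l=3 → 2.
Orbitals: 1 + 2 = 3. Each orbital carries two spin states, so 3 × 2 = 6 states.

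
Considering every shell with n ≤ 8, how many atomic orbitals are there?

204

Total orbitals = 1² + 2² + 3² + 4² + 5² + 6² + 7² + 8² = 204.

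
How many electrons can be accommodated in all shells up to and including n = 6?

182

Total orbitals = 1² + 2² + 3² + 4² + 5² + 6² = 91. Doubling for spin gives 182 electrons.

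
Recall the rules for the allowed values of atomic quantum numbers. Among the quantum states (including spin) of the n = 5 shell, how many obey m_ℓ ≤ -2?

12

For n = 5, ℓ ranges over 0 … 4.
Orbitals with m_ℓ ≤ -2, by ℓ: ℓ=2 → 1; ℓ=3 → 2; ℓ=4 → 3.
Orbitals: 1 + 2 + 3 = 6. Each orbital carries two spin states, so 6 × 2 = 12 states.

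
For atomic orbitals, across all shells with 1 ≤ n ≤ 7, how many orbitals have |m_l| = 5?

Count contributing orbitals for each principal shell:
n=6 → 2; n=7 → 4.
Total orbitals: 2 + 4 = 6.

6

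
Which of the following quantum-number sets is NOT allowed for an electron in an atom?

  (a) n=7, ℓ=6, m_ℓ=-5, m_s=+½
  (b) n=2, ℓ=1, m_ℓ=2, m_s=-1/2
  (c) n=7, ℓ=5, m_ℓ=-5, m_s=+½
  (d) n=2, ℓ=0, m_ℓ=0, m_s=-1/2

(b)

(b) has |m_ℓ| = 2 > ℓ = 1, violating −ℓ ≤ m_ℓ ≤ ℓ.
The remaining sets (a), (c), (d) satisfy all four rules.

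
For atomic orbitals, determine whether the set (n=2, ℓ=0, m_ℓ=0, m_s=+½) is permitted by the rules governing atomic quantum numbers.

n = 2 is a positive integer. ℓ = 0 satisfies 0 ≤ ℓ ≤ n−1 = 1. m_ℓ = 0 lies in the range −ℓ … +ℓ (here 0). m_s = +1/2 is one of ±1/2.
All four constraints are satisfied.

Allowed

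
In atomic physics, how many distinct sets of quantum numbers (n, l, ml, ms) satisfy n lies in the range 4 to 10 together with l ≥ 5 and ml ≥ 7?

20

Treat each shell separately and count matching orbitals:
n=8 → 1; n=9 → 3; n=10 → 6.
Orbitals: 1 + 3 + 6 = 10. Including both spin states (ms = ±1/2) gives 2 × 10 = 20 states.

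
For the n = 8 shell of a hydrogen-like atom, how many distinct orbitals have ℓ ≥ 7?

15

Orbitals with ℓ ≥ 7, by ℓ: ℓ=7 → 15.
Total orbitals: 15.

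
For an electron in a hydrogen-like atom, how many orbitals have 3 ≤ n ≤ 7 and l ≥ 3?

90

For each n in the range, tally the orbitals obeying l ≥ 3:
n=4 → 7; n=5 → 16; n=6 → 27; n=7 → 40.
Total orbitals: 7 + 16 + 27 + 40 = 90.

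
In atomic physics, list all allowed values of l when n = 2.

l is an integer with 0 ≤ l ≤ n−1, so for n = 2: l = 0, 1.

0, 1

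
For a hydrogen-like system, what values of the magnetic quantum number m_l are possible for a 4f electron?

The 4f subshell has l = 3, and m_l takes every integer from −l to +l. With l = 3 that gives the 7 values -3, -2, -1, 0, 1, 2, 3.

-3, -2, -1, 0, 1, 2, 3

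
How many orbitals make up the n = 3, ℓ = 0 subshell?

A subshell has 2ℓ+1 orbitals; with ℓ = 0, that's 1.

1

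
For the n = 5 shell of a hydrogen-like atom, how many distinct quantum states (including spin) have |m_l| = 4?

4

Go through l = 0, …, 4 (the values permitted for n = 5).
The (l, m_l) pairs meeting |m_l| = 4 give: l=4 → 2.
Orbitals: 2. Each orbital carries two spin states, so 2 × 2 = 4 states.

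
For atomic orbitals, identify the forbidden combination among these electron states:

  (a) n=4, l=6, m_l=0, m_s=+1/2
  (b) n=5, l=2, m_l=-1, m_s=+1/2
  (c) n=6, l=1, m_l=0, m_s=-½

(a) has l = 6 ≥ n = 4, violating 0 ≤ l ≤ n−1.
The remaining sets (b), (c) satisfy all four rules.

(a)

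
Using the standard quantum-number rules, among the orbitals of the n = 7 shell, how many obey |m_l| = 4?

6

Per l-value: l=4 → 2; l=5 → 2; l=6 → 2.
Total orbitals: 2 + 2 + 2 = 6.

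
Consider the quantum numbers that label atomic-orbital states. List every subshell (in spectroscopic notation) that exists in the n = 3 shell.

3s, 3p, 3d

For n = 3, l runs from 0 to 2. In spectroscopic notation l = 0,1,2,… ↔ s,p,d,f,g,h,i, so the subshells are 3s, 3p, 3d.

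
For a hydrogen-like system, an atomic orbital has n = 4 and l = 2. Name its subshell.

4d

l = 2 corresponds to the letter 'd', so the subshell is 4d.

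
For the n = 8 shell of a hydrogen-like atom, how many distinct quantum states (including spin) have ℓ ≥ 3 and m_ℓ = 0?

For n = 8, ℓ ranges over 0 … 7.
The (ℓ, m_ℓ) pairs meeting ℓ ≥ 3 and m_ℓ = 0 give: ℓ=3 → 1; ℓ=4 → 1; ℓ=5 → 1; ℓ=6 → 1; ℓ=7 → 1.
Orbitals: 1 + 1 + 1 + 1 + 1 = 5. Each orbital carries two spin states, so 5 × 2 = 10 states.

10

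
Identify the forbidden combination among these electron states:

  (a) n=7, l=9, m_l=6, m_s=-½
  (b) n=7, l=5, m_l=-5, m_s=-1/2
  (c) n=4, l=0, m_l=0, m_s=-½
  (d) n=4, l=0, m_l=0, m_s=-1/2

(a) has l = 9 ≥ n = 7, violating 0 ≤ l ≤ n−1.
The remaining sets (b), (c), (d) satisfy all four rules.

(a)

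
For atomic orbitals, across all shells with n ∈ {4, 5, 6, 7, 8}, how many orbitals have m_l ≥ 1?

80

For each n in the range, tally the orbitals obeying m_l ≥ 1:
n=4 → 6; n=5 → 10; n=6 → 15; n=7 → 21; n=8 → 28.
Total orbitals: 6 + 10 + 15 + 21 + 28 = 80.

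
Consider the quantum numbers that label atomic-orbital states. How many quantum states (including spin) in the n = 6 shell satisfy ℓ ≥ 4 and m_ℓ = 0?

4

Contributions: ℓ=4 → 1; ℓ=5 → 1.
Orbitals: 1 + 1 = 2. Each orbital carries two spin states, so 2 × 2 = 4 states.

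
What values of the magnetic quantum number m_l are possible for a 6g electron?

-4, -3, -2, -1, 0, 1, 2, 3, 4

The 6g subshell has l = 4, and m_l takes every integer from −l to +l. With l = 4 that gives the 9 values -4, -3, -2, -1, 0, 1, 2, 3, 4.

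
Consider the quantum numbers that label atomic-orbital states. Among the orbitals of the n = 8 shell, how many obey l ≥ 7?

15

For n = 8, l ranges over 0 … 7.
The (l, m_l) pairs meeting l ≥ 7 give: l=7 → 15.
Total orbitals: 15.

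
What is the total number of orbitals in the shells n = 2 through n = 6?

90

Shell n has n² orbitals: 2²=4 + 3²=9 + 4²=16 + 5²=25 + 6²=36 = 90 orbitals.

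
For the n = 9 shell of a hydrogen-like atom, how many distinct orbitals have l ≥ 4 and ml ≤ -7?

3

With n = 9 the allowed l are 0, 1, …, 8.
Contributions: l=7 → 1; l=8 → 2.
Total orbitals: 1 + 2 = 3.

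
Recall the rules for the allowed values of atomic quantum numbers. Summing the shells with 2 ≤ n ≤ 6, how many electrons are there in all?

Shell n has n² orbitals: 2²=4 + 3²=9 + 4²=16 + 5²=25 + 6²=36 = 90 orbitals.
Two spin states per orbital: 2 × 90 = 180 electrons.

180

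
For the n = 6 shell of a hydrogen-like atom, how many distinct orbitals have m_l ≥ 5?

1

The n = 6 shell has l = 0 through 5; check each.
Contributions: l=5 → 1.
Total orbitals: 1.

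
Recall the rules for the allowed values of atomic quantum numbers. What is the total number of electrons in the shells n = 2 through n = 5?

108

Shell n has n² orbitals: 2²=4 + 3²=9 + 4²=16 + 5²=25 = 54 orbitals.
Two spin states per orbital: 2 × 54 = 108 electrons.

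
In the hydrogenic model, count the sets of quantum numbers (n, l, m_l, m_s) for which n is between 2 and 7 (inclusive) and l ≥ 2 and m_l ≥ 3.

Work shell by shell — for each n, count the (l, m_l) pairs that satisfy l ≥ 2 and m_l ≥ 3:
n=4 → 1; n=5 → 3; n=6 → 6; n=7 → 10.
Orbitals: 1 + 3 + 6 + 10 = 20. Including both spin states (m_s = ±1/2) gives 2 × 20 = 40 states.

40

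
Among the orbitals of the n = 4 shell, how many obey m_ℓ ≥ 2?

3

For n = 4, ℓ ranges over 0 … 3.
Orbitals with m_ℓ ≥ 2, by ℓ: ℓ=2 → 1; ℓ=3 → 2.
Total orbitals: 1 + 2 = 3.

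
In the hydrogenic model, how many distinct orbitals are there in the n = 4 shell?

The n = 4 shell contains n² = 4² = 16 orbitals.

16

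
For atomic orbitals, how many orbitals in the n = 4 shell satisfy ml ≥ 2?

The n = 4 shell has l = 0 through 3; check each.
Contributions: l=2 → 1; l=3 → 2.
Total orbitals: 1 + 2 = 3.

3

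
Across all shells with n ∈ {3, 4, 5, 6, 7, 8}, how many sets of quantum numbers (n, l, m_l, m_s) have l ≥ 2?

Treat each shell separately and count matching orbitals:
n=3 → 5; n=4 → 12; n=5 → 21; n=6 → 32; n=7 → 45; n=8 → 60.
Orbitals: 5 + 12 + 21 + 32 + 45 + 60 = 175. Including both spin states (m_s = ±1/2) gives 2 × 175 = 350 states.

350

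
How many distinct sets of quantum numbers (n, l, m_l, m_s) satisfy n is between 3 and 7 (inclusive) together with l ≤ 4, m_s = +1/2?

Count contributing orbitals for each principal shell:
n=3 → 9; n=4 → 16; n=5 → 25; n=6 → 25; n=7 → 25.
Orbitals: 9 + 16 + 25 + 25 + 25 = 100. With m_s fixed to +1/2 there is one state per orbital, so 100 states.

100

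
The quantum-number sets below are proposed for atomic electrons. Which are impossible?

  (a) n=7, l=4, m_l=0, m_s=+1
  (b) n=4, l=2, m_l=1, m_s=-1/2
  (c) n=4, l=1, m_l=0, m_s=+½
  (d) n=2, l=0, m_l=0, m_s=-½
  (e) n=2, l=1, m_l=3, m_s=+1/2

(a) has m_s = +1, but an electron's spin must be ±1/2.
(e) has |m_l| = 3 > l = 1, violating −l ≤ m_l ≤ l.
The remaining sets (b), (c), (d) satisfy all four rules.

(a) and (e)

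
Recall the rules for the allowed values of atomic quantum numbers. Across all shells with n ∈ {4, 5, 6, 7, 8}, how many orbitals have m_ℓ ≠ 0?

160

Count contributing orbitals for each principal shell:
n=4 → 12; n=5 → 20; n=6 → 30; n=7 → 42; n=8 → 56.
Total orbitals: 12 + 20 + 30 + 42 + 56 = 160.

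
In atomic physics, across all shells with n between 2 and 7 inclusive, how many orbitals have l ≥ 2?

115

Count contributing orbitals for each principal shell:
n=3 → 5; n=4 → 12; n=5 → 21; n=6 → 32; n=7 → 45.
Total orbitals: 5 + 12 + 21 + 32 + 45 = 115.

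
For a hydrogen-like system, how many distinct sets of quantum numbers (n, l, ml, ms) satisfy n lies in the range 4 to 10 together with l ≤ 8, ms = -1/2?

Count contributing orbitals for each principal shell:
n=4 → 16; n=5 → 25; n=6 → 36; n=7 → 49; n=8 → 64; n=9 → 81; n=10 → 81.
Orbitals: 16 + 25 + 36 + 49 + 64 + 81 + 81 = 352. With ms fixed to -1/2 there is one state per orbital, so 352 states.

352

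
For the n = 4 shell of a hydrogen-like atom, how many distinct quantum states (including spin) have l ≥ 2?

24

Go through l = 0, …, 3 (the values permitted for n = 4).
Contributions: l=2 → 5; l=3 → 7.
Orbitals: 5 + 7 = 12. Each orbital carries two spin states, so 12 × 2 = 24 states.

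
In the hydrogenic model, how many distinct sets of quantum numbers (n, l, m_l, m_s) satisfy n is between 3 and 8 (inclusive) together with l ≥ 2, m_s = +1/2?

Treat each shell separately and count matching orbitals:
n=3 → 5; n=4 → 12; n=5 → 21; n=6 → 32; n=7 → 45; n=8 → 60.
Orbitals: 5 + 12 + 21 + 32 + 45 + 60 = 175. With m_s fixed to +1/2 there is one state per orbital, so 175 states.

175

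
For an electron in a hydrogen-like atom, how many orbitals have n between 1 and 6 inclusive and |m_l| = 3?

12

Go shell by shell, enumerating (l, m_l) with |m_l| = 3:
n=4 → 2; n=5 → 4; n=6 → 6.
Total orbitals: 2 + 4 + 6 = 12.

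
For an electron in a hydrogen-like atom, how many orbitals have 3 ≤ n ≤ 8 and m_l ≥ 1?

83

Count contributing orbitals for each principal shell:
n=3 → 3; n=4 → 6; n=5 → 10; n=6 → 15; n=7 → 21; n=8 → 28.
Total orbitals: 3 + 6 + 10 + 15 + 21 + 28 = 83.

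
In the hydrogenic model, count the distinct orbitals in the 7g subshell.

A subshell has 2l+1 orbitals; with l = 4, that's 9.

9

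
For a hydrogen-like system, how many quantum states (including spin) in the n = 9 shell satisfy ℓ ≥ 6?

90

The n = 9 shell has ℓ = 0 through 8; check each.
Contributions: ℓ=6 → 13; ℓ=7 → 15; ℓ=8 → 17.
Orbitals: 13 + 15 + 17 = 45. Each orbital carries two spin states, so 45 × 2 = 90 states.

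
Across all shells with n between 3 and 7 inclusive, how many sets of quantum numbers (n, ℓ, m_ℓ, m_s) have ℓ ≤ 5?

244

Work shell by shell — for each n, count the (ℓ, m_ℓ) pairs that satisfy ℓ ≤ 5:
n=3 → 9; n=4 → 16; n=5 → 25; n=6 → 36; n=7 → 36.
Orbitals: 9 + 16 + 25 + 36 + 36 = 122. Including both spin states (m_s = ±1/2) gives 2 × 122 = 244 states.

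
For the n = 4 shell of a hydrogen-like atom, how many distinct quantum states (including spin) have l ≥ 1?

30

With n = 4 the allowed l are 0, 1, …, 3.
The (l, ml) pairs meeting l ≥ 1 give: l=1 → 3; l=2 → 5; l=3 → 7.
Orbitals: 3 + 5 + 7 = 15. Each orbital carries two spin states, so 15 × 2 = 30 states.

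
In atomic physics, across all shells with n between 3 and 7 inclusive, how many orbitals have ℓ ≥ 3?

90

Treat each shell separately and count matching orbitals:
n=4 → 7; n=5 → 16; n=6 → 27; n=7 → 40.
Total orbitals: 7 + 16 + 27 + 40 = 90.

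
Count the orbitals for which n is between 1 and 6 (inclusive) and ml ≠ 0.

Count contributing orbitals for each principal shell:
n=2 → 2; n=3 → 6; n=4 → 12; n=5 → 20; n=6 → 30.
Total orbitals: 2 + 6 + 12 + 20 + 30 = 70.

70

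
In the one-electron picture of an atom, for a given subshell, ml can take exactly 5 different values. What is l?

l = 2

ml ranges over 2l+1 integers, so 2l+1 = 5 ⇒ l = 2.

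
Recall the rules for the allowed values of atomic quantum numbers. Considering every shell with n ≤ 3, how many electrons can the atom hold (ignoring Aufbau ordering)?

Total orbitals = 1² + 2² + 3² = 14. Doubling for spin gives 28 electrons.

28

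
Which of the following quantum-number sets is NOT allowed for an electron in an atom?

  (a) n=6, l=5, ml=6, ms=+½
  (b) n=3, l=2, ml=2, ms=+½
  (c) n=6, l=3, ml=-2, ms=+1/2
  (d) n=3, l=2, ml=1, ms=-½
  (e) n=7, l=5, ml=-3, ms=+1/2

(a)

(a) has |ml| = 6 > l = 5, violating −l ≤ ml ≤ l.
The remaining sets (b), (c), (d), (e) satisfy all four rules.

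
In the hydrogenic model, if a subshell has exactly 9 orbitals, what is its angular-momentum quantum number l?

2l+1 = 9 gives l = 4.

l = 4 (g)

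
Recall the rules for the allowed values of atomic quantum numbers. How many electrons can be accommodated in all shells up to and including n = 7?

280

Total orbitals = 1² + 2² + 3² + 4² + 5² + 6² + 7² = 140. Doubling for spin gives 280 electrons.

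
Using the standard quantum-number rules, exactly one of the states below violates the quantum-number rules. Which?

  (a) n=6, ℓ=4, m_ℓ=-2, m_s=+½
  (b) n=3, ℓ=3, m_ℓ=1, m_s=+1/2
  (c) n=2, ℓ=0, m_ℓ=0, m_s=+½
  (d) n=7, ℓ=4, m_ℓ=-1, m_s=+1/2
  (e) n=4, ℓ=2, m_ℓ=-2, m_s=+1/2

(b) has ℓ = 3 ≥ n = 3, violating 0 ≤ ℓ ≤ n−1.
The remaining sets (a), (c), (d), (e) satisfy all four rules.

(b)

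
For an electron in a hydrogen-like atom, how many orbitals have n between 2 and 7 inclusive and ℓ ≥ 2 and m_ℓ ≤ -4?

Treat each shell separately and count matching orbitals:
n=5 → 1; n=6 → 3; n=7 → 6.
Total orbitals: 1 + 3 + 6 = 10.

10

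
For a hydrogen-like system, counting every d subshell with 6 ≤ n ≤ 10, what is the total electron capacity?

A d subshell (l = 2) exists for every n ≥ 3, so shells n = 6, 7, 8, 9, 10 each contribute one — 5 subshells.
Since each d subshell holds 2(2·2+1) = 10 electrons, the total is 5 × 10 = 50.

50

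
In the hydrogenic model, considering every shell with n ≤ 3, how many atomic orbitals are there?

Total orbitals = 1² + 2² + 3² = 14.

14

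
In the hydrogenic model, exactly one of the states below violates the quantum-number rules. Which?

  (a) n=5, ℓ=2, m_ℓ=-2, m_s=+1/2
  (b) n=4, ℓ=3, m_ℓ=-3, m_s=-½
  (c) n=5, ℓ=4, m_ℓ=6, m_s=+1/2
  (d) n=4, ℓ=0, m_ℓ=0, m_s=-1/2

(c)

(c) has |m_ℓ| = 6 > ℓ = 4, violating −ℓ ≤ m_ℓ ≤ ℓ.
The remaining sets (a), (b), (d) satisfy all four rules.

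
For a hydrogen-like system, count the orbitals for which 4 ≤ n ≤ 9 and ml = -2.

Go shell by shell, enumerating (l, ml) with ml = -2:
n=4 → 2; n=5 → 3; n=6 → 4; n=7 → 5; n=8 → 6; n=9 → 7.
Total orbitals: 2 + 3 + 4 + 5 + 6 + 7 = 27.

27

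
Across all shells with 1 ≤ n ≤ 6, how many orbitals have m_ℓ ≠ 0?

Per-shell orbital counts meeting the constraint:
n=2 → 2; n=3 → 6; n=4 → 12; n=5 → 20; n=6 → 30.
Total orbitals: 2 + 6 + 12 + 20 + 30 = 70.

70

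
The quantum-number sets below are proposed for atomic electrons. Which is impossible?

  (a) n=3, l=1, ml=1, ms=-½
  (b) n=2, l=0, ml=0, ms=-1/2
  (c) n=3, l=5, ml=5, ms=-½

(c) has l = 5 ≥ n = 3, violating 0 ≤ l ≤ n−1.
The remaining sets (a), (b) satisfy all four rules.

(c)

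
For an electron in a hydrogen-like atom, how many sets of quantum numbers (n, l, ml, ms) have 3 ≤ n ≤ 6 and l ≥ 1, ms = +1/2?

Count contributing orbitals for each principal shell:
n=3 → 8; n=4 → 15; n=5 → 24; n=6 → 35.
Orbitals: 8 + 15 + 24 + 35 = 82. With ms fixed to +1/2 there is one state per orbital, so 82 states.

82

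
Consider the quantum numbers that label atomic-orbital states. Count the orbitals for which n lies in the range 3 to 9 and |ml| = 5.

Go shell by shell, enumerating (l, ml) with |ml| = 5:
n=6 → 2; n=7 → 4; n=8 → 6; n=9 → 8.
Total orbitals: 2 + 4 + 6 + 8 = 20.

20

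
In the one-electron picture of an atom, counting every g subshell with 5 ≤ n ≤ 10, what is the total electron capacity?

A g subshell (l = 4) exists for every n ≥ 5, so shells n = 5, 6, 7, 8, 9, 10 each contribute one — 6 subshells.
Since each g subshell holds 2(2·4+1) = 18 electrons, the total is 6 × 18 = 108.

108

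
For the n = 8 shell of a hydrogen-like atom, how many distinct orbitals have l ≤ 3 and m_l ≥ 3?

The (l, m_l) pairs meeting l ≤ 3 and m_l ≥ 3 give: l=3 → 1.
Total orbitals: 1.

1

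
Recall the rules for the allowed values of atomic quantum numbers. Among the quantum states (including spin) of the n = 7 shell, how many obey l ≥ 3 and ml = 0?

Per l-value: l=3 → 1; l=4 → 1; l=5 → 1; l=6 → 1.
Orbitals: 1 + 1 + 1 + 1 = 4. Each orbital carries two spin states, so 4 × 2 = 8 states.

8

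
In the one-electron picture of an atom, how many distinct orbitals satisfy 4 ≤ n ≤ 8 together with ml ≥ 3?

35

Count contributing orbitals for each principal shell:
n=4 → 1; n=5 → 3; n=6 → 6; n=7 → 10; n=8 → 15.
Total orbitals: 1 + 3 + 6 + 10 + 15 = 35.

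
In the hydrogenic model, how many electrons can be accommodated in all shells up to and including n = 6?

Total orbitals = 1² + 2² + 3² + 4² + 5² + 6² = 91. Doubling for spin gives 182 electrons.

182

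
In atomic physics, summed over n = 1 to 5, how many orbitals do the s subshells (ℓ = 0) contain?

5

An s subshell (ℓ = 0) exists for every n ≥ 1, so shells n = 1, 2, 3, 4, 5 each contribute one — 5 subshells.
Since each s subshell has 2·0+1 = 1 orbital, the total is 5 × 1 = 5.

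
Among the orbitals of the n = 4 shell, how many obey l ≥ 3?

7

For n = 4, l ranges over 0 … 3.
Orbitals with l ≥ 3, by l: l=3 → 7.
Total orbitals: 7.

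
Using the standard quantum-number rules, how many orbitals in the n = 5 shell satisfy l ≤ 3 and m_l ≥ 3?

With n = 5 the allowed l are 0, 1, …, 4.
Orbitals with l ≤ 3 and m_l ≥ 3, by l: l=3 → 1.
Total orbitals: 1.

1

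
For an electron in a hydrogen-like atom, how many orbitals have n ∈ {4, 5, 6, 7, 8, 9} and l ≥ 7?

Count contributing orbitals for each principal shell:
n=8 → 15; n=9 → 32.
Total orbitals: 15 + 32 = 47.

47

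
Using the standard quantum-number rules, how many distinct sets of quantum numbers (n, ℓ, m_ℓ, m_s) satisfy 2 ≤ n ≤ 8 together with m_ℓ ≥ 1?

168

Treat each shell separately and count matching orbitals:
n=2 → 1; n=3 → 3; n=4 → 6; n=5 → 10; n=6 → 15; n=7 → 21; n=8 → 28.
Orbitals: 1 + 3 + 6 + 10 + 15 + 21 + 28 = 84. Including both spin states (m_s = ±1/2) gives 2 × 84 = 168 states.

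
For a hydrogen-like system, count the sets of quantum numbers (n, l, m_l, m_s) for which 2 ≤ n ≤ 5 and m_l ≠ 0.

For each n in the range, tally the orbitals obeying m_l ≠ 0:
n=2 → 2; n=3 → 6; n=4 → 12; n=5 → 20.
Orbitals: 2 + 6 + 12 + 20 = 40. Including both spin states (m_s = ±1/2) gives 2 × 40 = 80 states.

80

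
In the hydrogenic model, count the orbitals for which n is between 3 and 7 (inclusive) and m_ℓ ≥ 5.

For each n in the range, tally the orbitals obeying m_ℓ ≥ 5:
n=6 → 1; n=7 → 3.
Total orbitals: 1 + 3 = 4.

4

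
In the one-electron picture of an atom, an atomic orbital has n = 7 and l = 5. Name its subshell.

7h

l = 5 corresponds to the letter 'h', so the subshell is 7h.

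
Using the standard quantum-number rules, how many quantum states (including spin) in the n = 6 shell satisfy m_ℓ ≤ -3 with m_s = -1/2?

With n = 6 the allowed ℓ are 0, 1, …, 5.
Per ℓ-value: ℓ=3 → 1; ℓ=4 → 2; ℓ=5 → 3.
Orbitals: 1 + 2 + 3 = 6. With m_s fixed to a single value there is one state per orbital, giving 6 states.

6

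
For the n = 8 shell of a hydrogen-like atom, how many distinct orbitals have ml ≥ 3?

With n = 8 the allowed l are 0, 1, …, 7.
The (l, ml) pairs meeting ml ≥ 3 give: l=3 → 1; l=4 → 2; l=5 → 3; l=6 → 4; l=7 → 5.
Total orbitals: 1 + 2 + 3 + 4 + 5 = 15.

15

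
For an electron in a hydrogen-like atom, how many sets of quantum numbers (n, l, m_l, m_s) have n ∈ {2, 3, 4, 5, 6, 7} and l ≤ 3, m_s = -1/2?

77

Treat each shell separately and count matching orbitals:
n=2 → 4; n=3 → 9; n=4 → 16; n=5 → 16; n=6 → 16; n=7 → 16.
Orbitals: 4 + 9 + 16 + 16 + 16 + 16 = 77. With m_s fixed to -1/2 there is one state per orbital, so 77 states.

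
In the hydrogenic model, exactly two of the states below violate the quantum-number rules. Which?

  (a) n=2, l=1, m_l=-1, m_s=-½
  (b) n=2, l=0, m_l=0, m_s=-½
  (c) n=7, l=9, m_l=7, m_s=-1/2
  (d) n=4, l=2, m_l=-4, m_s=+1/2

(c) and (d)

(c) has l = 9 ≥ n = 7, violating 0 ≤ l ≤ n−1.
(d) has |m_l| = 4 > l = 2, violating −l ≤ m_l ≤ l.
The remaining sets (a), (b) satisfy all four rules.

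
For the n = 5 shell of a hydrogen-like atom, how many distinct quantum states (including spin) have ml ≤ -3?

Contributions: l=3 → 1; l=4 → 2.
Orbitals: 1 + 2 = 3. Each orbital carries two spin states, so 3 × 2 = 6 states.

6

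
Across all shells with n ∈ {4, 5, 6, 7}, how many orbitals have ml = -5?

Treat each shell separately and count matching orbitals:
n=6 → 1; n=7 → 2.
Total orbitals: 1 + 2 = 3.

3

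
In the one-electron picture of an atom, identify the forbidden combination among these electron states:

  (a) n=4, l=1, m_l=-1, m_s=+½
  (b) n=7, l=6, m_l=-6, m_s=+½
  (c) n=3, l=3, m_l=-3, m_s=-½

(c)

(c) has l = 3 ≥ n = 3, violating 0 ≤ l ≤ n−1.
The remaining sets (a), (b) satisfy all four rules.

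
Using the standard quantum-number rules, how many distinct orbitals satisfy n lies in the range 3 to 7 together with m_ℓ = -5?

3

Go shell by shell, enumerating (ℓ, m_ℓ) with m_ℓ = -5:
n=6 → 1; n=7 → 2.
Total orbitals: 1 + 2 = 3.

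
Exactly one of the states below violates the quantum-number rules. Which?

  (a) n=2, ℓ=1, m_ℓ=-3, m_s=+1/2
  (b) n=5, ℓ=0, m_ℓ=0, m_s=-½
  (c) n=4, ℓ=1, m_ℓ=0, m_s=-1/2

(a)

(a) has |m_ℓ| = 3 > ℓ = 1, violating −ℓ ≤ m_ℓ ≤ ℓ.
The remaining sets (b), (c) satisfy all four rules.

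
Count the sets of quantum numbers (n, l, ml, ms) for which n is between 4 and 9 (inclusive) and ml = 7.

Per-shell orbital counts meeting the constraint:
n=8 → 1; n=9 → 2.
Orbitals: 1 + 2 = 3. Including both spin states (ms = ±1/2) gives 2 × 3 = 6 states.

6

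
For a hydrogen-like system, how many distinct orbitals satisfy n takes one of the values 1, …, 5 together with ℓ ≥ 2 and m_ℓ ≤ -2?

Go shell by shell, enumerating (ℓ, m_ℓ) with ℓ ≥ 2 and m_ℓ ≤ -2:
n=3 → 1; n=4 → 3; n=5 → 6.
Total orbitals: 1 + 3 + 6 = 10.

10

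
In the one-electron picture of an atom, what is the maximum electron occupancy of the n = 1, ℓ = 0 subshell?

A subshell with ℓ = 0 has 2ℓ+1 = 1 orbital, each holding 2 electrons (spin ±1/2), so 1 × 2 = 2.

2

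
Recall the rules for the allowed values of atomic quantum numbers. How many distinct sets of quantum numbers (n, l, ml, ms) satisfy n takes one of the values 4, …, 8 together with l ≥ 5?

148

Count contributing orbitals for each principal shell:
n=6 → 11; n=7 → 24; n=8 → 39.
Orbitals: 11 + 24 + 39 = 74. Including both spin states (ms = ±1/2) gives 2 × 74 = 148 states.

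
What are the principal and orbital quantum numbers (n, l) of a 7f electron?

n = 7, l = 3

The leading integer gives n = 7; the letter 'f' means l = 3.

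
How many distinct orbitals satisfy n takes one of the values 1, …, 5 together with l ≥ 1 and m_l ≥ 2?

Work shell by shell — for each n, count the (l, m_l) pairs that satisfy l ≥ 1 and m_l ≥ 2:
n=3 → 1; n=4 → 3; n=5 → 6.
Total orbitals: 1 + 3 + 6 = 10.

10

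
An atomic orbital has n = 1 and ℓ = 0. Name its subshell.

ℓ = 0 corresponds to the letter 's', so the subshell is 1s.

1s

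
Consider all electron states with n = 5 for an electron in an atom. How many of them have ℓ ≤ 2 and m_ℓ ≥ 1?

6

The n = 5 shell has ℓ = 0 through 4; check each.
The (ℓ, m_ℓ) pairs meeting ℓ ≤ 2 and m_ℓ ≥ 1 give: ℓ=1 → 1; ℓ=2 → 2.
Orbitals: 1 + 2 = 3. Each orbital carries two spin states, so 3 × 2 = 6 states.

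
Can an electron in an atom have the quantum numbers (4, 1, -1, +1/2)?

n = 4 is a positive integer. ℓ = 1 satisfies 0 ≤ ℓ ≤ n−1 = 3. m_ℓ = -1 lies in the range −ℓ … +ℓ (here −1 … 1). m_s = +1/2 is one of ±1/2.
All four constraints are satisfied.

Allowed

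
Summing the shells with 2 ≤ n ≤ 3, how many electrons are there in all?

26

Shell n has n² orbitals: 2²=4 + 3²=9 = 13 orbitals.
Two spin states per orbital: 2 × 13 = 26 electrons.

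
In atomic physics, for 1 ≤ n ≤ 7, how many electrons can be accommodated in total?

280

Total orbitals = 1² + 2² + 3² + 4² + 5² + 6² + 7² = 140. Doubling for spin gives 280 electrons.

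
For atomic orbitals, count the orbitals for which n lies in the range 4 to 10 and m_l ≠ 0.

Per-shell orbital counts meeting the constraint:
n=4 → 12; n=5 → 20; n=6 → 30; n=7 → 42; n=8 → 56; n=9 → 72; n=10 → 90.
Total orbitals: 12 + 20 + 30 + 42 + 56 + 72 + 90 = 322.

322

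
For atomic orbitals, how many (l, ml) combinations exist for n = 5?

25

The n = 5 shell contains n² = 5² = 25 orbitals.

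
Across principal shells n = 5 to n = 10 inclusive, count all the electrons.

710

Shell n has n² orbitals: 5²=25 + 6²=36 + 7²=49 + 8²=64 + 9²=81 + 10²=100 = 355 orbitals.
Two spin states per orbital: 2 × 355 = 710 electrons.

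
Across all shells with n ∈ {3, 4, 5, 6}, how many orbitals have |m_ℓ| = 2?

Work shell by shell — for each n, count the (ℓ, m_ℓ) pairs that satisfy |m_ℓ| = 2:
n=3 → 2; n=4 → 4; n=5 → 6; n=6 → 8.
Total orbitals: 2 + 4 + 6 + 8 = 20.

20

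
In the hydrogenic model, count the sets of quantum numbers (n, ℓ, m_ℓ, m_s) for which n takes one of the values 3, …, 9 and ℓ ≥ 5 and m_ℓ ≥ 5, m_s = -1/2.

Per-shell orbital counts meeting the constraint:
n=6 → 1; n=7 → 3; n=8 → 6; n=9 → 10.
Orbitals: 1 + 3 + 6 + 10 = 20. With m_s fixed to -1/2 there is one state per orbital, so 20 states.

20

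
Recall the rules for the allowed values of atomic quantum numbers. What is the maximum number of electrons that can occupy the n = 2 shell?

8

A shell holds 2n² electrons: 2 × 2² = 2 × 4 = 8.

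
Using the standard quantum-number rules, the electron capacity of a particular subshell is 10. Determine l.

2(2l+1) = 10 ⇒ 2l+1 = 5 ⇒ l = 2.

l = 2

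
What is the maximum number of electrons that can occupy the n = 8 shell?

128

A shell holds 2n² electrons: 2 × 8² = 2 × 64 = 128.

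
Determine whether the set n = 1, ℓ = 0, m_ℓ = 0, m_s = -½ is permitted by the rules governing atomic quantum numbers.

n = 1 is a positive integer. ℓ = 0 satisfies 0 ≤ ℓ ≤ n−1 = 0. m_ℓ = 0 lies in the range −ℓ … +ℓ (here 0). m_s = -1/2 is one of ±1/2.
All four constraints are satisfied.

Allowed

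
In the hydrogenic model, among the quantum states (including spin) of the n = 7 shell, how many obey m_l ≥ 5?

6

The (l, m_l) pairs meeting m_l ≥ 5 give: l=5 → 1; l=6 → 2.
Orbitals: 1 + 2 = 3. Each orbital carries two spin states, so 3 × 2 = 6 states.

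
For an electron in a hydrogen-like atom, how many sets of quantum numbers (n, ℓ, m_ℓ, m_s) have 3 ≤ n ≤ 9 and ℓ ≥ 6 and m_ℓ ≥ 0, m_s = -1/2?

46

Work shell by shell — for each n, count the (ℓ, m_ℓ) pairs that satisfy ℓ ≥ 6 and m_ℓ ≥ 0:
n=7 → 7; n=8 → 15; n=9 → 24.
Orbitals: 7 + 15 + 24 = 46. With m_s fixed to -1/2 there is one state per orbital, so 46 states.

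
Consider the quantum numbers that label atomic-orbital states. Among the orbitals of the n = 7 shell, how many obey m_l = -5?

Contributions: l=5 → 1; l=6 → 1.
Total orbitals: 1 + 1 = 2.

2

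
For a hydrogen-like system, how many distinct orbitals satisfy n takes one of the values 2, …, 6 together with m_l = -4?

3

Treat each shell separately and count matching orbitals:
n=5 → 1; n=6 → 2.
Total orbitals: 1 + 2 = 3.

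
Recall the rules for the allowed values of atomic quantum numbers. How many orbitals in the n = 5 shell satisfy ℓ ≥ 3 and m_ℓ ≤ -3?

For n = 5, ℓ ranges over 0 … 4.
Contributions: ℓ=3 → 1; ℓ=4 → 2.
Total orbitals: 1 + 2 = 3.

3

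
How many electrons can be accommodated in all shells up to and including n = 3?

28

Total orbitals = 1² + 2² + 3² = 14. Doubling for spin gives 28 electrons.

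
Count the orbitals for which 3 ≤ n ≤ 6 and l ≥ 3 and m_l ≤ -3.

10

Count contributing orbitals for each principal shell:
n=4 → 1; n=5 → 3; n=6 → 6.
Total orbitals: 1 + 3 + 6 = 10.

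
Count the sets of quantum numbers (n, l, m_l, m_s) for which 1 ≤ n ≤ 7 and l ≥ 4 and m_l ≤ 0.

Go shell by shell, enumerating (l, m_l) with l ≥ 4 and m_l ≤ 0:
n=5 → 5; n=6 → 11; n=7 → 18.
Orbitals: 5 + 11 + 18 = 34. Including both spin states (m_s = ±1/2) gives 2 × 34 = 68 states.

68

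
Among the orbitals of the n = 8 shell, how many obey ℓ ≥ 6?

28

Go through ℓ = 0, …, 7 (the values permitted for n = 8).
Orbitals with ℓ ≥ 6, by ℓ: ℓ=6 → 13; ℓ=7 → 15.
Total orbitals: 13 + 15 = 28.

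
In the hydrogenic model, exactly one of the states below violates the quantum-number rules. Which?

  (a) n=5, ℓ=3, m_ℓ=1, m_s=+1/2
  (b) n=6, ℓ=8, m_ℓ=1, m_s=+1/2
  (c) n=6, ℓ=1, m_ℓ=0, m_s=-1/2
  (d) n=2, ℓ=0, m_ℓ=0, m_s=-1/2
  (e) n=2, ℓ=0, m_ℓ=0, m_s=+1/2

(b)

(b) has ℓ = 8 ≥ n = 6, violating 0 ≤ ℓ ≤ n−1.
The remaining sets (a), (c), (d), (e) satisfy all four rules.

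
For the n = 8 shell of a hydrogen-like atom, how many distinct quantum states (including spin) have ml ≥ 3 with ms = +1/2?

15

Contributions: l=3 → 1; l=4 → 2; l=5 → 3; l=6 → 4; l=7 → 5.
Orbitals: 1 + 2 + 3 + 4 + 5 = 15. With ms fixed to a single value there is one state per orbital, giving 15 states.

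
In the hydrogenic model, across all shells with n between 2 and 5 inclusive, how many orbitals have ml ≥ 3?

4

Per-shell orbital counts meeting the constraint:
n=4 → 1; n=5 → 3.
Total orbitals: 1 + 3 = 4.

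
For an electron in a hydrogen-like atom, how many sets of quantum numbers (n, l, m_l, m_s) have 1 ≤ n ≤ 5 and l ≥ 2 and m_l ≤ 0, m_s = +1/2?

22

For each n in the range, tally the orbitals obeying l ≥ 2 and m_l ≤ 0:
n=3 → 3; n=4 → 7; n=5 → 12.
Orbitals: 3 + 7 + 12 = 22. With m_s fixed to +1/2 there is one state per orbital, so 22 states.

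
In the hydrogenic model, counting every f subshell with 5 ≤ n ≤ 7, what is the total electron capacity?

42

An f subshell (l = 3) exists for every n ≥ 4, so shells n = 5, 6, 7 each contribute one — 3 subshells.
Since each f subshell holds 2(2·3+1) = 14 electrons, the total is 3 × 14 = 42.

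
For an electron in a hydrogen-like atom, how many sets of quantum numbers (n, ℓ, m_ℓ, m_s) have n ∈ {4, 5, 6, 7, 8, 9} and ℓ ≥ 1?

For each n in the range, tally the orbitals obeying ℓ ≥ 1:
n=4 → 15; n=5 → 24; n=6 → 35; n=7 → 48; n=8 → 63; n=9 → 80.
Orbitals: 15 + 24 + 35 + 48 + 63 + 80 = 265. Including both spin states (m_s = ±1/2) gives 2 × 265 = 530 states.

530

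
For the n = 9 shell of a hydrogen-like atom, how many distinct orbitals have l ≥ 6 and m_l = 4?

3

The n = 9 shell has l = 0 through 8; check each.
Contributions: l=6 → 1; l=7 → 1; l=8 → 1.
Total orbitals: 1 + 1 + 1 = 3.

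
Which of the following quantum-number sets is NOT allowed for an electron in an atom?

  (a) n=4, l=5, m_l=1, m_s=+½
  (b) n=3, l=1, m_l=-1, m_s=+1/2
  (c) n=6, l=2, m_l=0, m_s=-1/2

(a) has l = 5 ≥ n = 4, violating 0 ≤ l ≤ n−1.
The remaining sets (b), (c) satisfy all four rules.

(a)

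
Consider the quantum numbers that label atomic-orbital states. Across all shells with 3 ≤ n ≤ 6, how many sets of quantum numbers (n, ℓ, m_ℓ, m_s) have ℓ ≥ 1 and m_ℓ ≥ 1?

For each n in the range, tally the orbitals obeying ℓ ≥ 1 and m_ℓ ≥ 1:
n=3 → 3; n=4 → 6; n=5 → 10; n=6 → 15.
Orbitals: 3 + 6 + 10 + 15 = 34. Including both spin states (m_s = ±1/2) gives 2 × 34 = 68 states.

68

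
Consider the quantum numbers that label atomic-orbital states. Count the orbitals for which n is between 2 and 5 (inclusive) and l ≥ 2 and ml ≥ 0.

22

Per-shell orbital counts meeting the constraint:
n=3 → 3; n=4 → 7; n=5 → 12.
Total orbitals: 3 + 7 + 12 = 22.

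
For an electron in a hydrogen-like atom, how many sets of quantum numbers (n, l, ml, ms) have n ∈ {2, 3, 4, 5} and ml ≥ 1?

Treat each shell separately and count matching orbitals:
n=2 → 1; n=3 → 3; n=4 → 6; n=5 → 10.
Orbitals: 1 + 3 + 6 + 10 = 20. Including both spin states (ms = ±1/2) gives 2 × 20 = 40 states.

40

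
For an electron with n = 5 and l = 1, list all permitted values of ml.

-1, 0, 1

ml takes every integer from −l to +l. With l = 1 that gives the 3 values -1, 0, 1.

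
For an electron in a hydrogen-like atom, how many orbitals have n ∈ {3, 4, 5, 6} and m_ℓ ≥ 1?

34

Count contributing orbitals for each principal shell:
n=3 → 3; n=4 → 6; n=5 → 10; n=6 → 15.
Total orbitals: 3 + 6 + 10 + 15 = 34.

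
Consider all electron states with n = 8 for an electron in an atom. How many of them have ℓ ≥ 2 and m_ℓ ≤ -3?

30

With n = 8 the allowed ℓ are 0, 1, …, 7.
Per ℓ-value: ℓ=3 → 1; ℓ=4 → 2; ℓ=5 → 3; ℓ=6 → 4; ℓ=7 → 5.
Orbitals: 1 + 2 + 3 + 4 + 5 = 15. Each orbital carries two spin states, so 15 × 2 = 30 states.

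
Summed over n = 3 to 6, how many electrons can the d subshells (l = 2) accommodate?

40

A d subshell (l = 2) exists for every n ≥ 3, so shells n = 3, 4, 5, 6 each contribute one — 4 subshells.
Since each d subshell holds 2(2·2+1) = 10 electrons, the total is 4 × 10 = 40.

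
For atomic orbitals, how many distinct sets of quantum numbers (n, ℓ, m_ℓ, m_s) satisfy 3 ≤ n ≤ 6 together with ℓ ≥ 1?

Per-shell orbital counts meeting the constraint:
n=3 → 8; n=4 → 15; n=5 → 24; n=6 → 35.
Orbitals: 8 + 15 + 24 + 35 = 82. Including both spin states (m_s = ±1/2) gives 2 × 82 = 164 states.

164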